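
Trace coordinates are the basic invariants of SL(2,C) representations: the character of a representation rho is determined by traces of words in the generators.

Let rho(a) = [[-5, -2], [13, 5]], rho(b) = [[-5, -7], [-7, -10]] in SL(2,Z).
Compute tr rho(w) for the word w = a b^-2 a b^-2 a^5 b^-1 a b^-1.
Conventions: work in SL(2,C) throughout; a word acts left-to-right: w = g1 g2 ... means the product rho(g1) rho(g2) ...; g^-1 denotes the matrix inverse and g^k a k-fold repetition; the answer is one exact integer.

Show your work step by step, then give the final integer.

rho(a) = [[-5, -2], [13, 5]]
... * rho(b^-1) = [[-10, 7], [7, -5]]  ->  [[36, -25], [-95, 66]]
... * rho(b^-1) = [[-10, 7], [7, -5]]  ->  [[-535, 377], [1412, -995]]
... * rho(a) = [[-5, -2], [13, 5]]  ->  [[7576, 2955], [-19995, -7799]]
... * rho(b^-1) = [[-10, 7], [7, -5]]  ->  [[-55075, 38257], [145357, -100970]]
... * rho(b^-1) = [[-10, 7], [7, -5]]  ->  [[818549, -576810], [-2160360, 1522349]]
... * rho(a) = [[-5, -2], [13, 5]]  ->  [[-11591275, -4521148], [30592337, 11932465]]
... * rho(a) = [[-5, -2], [13, 5]]  ->  [[-818549, 576810], [2160360, -1522349]]
... * rho(a) = [[-5, -2], [13, 5]]  ->  [[11591275, 4521148], [-30592337, -11932465]]
... * rho(a) = [[-5, -2], [13, 5]]  ->  [[818549, -576810], [-2160360, 1522349]]
... * rho(a) = [[-5, -2], [13, 5]]  ->  [[-11591275, -4521148], [30592337, 11932465]]
... * rho(b^-1) = [[-10, 7], [7, -5]]  ->  [[84264714, -58533185], [-222396115, 154484034]]
... * rho(a) = [[-5, -2], [13, 5]]  ->  [[-1182254975, -461195353], [3120273017, 1217212400]]
... * rho(b^-1) = [[-10, 7], [7, -5]]  ->  [[8594182279, -5969808060], [-22682243370, 15755849119]]
tr = 8594182279 + 15755849119 = 24350031398

24350031398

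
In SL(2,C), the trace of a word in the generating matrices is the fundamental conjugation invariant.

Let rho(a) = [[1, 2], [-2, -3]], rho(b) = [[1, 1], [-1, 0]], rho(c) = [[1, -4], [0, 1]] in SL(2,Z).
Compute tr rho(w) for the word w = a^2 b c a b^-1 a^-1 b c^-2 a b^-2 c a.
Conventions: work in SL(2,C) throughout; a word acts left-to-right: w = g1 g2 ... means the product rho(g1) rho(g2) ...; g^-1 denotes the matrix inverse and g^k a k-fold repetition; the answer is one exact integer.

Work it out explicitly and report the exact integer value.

-1547

rho(a) = [[1, 2], [-2, -3]]
... * rho(a) = [[1, 2], [-2, -3]]  ->  [[-3, -4], [4, 5]]
... * rho(b) = [[1, 1], [-1, 0]]  ->  [[1, -3], [-1, 4]]
... * rho(c) = [[1, -4], [0, 1]]  ->  [[1, -7], [-1, 8]]
... * rho(a) = [[1, 2], [-2, -3]]  ->  [[15, 23], [-17, -26]]
... * rho(b^-1) = [[0, -1], [1, 1]]  ->  [[23, 8], [-26, -9]]
... * rho(a^-1) = [[-3, -2], [2, 1]]  ->  [[-53, -38], [60, 43]]
... * rho(b) = [[1, 1], [-1, 0]]  ->  [[-15, -53], [17, 60]]
... * rho(c^-1) = [[1, 4], [0, 1]]  ->  [[-15, -113], [17, 128]]
... * rho(c^-1) = [[1, 4], [0, 1]]  ->  [[-15, -173], [17, 196]]
... * rho(a) = [[1, 2], [-2, -3]]  ->  [[331, 489], [-375, -554]]
... * rho(b^-1) = [[0, -1], [1, 1]]  ->  [[489, 158], [-554, -179]]
... * rho(b^-1) = [[0, -1], [1, 1]]  ->  [[158, -331], [-179, 375]]
... * rho(c) = [[1, -4], [0, 1]]  ->  [[158, -963], [-179, 1091]]
... * rho(a) = [[1, 2], [-2, -3]]  ->  [[2084, 3205], [-2361, -3631]]
tr = 2084 + -3631 = -1547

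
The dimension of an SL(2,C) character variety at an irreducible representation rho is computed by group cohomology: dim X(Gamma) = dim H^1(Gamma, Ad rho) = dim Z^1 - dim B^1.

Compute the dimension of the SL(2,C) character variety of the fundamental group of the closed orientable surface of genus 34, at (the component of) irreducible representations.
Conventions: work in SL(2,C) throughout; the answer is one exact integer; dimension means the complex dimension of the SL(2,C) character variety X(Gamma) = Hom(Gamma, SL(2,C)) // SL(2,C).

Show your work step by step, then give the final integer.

The genus-34 surface group: 2g = 68 generators, one relator prod [a_i, b_i].
A cocycle assigns one sl_2 vector per generator subject to the relator condition d_2(z) = 0: dim of the unconstrained space is 3*2g = 204.
H^2 = coker(d_2) is dual to H^0 = 0 at irreducible rho (Poincare duality), so d_2 is onto: dim Z^1 = 201.
Coboundaries contribute dim B^1 = 3 (injective at irreducible rho).
dim X = dim H^1 = 201 - 3 = 198.

198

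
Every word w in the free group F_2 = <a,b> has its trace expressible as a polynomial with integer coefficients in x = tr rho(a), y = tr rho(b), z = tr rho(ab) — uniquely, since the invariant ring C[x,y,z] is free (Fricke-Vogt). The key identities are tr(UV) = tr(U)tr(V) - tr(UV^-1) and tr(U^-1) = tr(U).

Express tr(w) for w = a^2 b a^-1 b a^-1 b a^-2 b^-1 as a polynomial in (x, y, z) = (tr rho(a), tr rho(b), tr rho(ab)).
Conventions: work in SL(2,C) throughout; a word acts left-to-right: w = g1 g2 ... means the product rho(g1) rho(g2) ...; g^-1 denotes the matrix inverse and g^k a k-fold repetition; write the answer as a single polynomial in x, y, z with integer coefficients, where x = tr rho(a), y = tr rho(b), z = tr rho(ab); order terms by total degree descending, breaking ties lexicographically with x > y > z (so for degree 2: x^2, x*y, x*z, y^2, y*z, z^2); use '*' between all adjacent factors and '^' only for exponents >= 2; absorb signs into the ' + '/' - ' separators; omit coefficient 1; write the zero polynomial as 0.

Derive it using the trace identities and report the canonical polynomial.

tr(b^2) = tr(b) * tr(b) - tr(1)  (reduce the b square) = y^2 - 2
tr(b^3) = tr(b) * tr(b^2) - tr(b)  (reduce the b square) = y^3 - 3*y
tr(a b^2) = tr(b) * tr(a b) - tr(a)  (reduce the b square) = y*z - x
reduce: tr(b^3 a) = tr(b) * tr(a b^2) - tr(a b)  (reduce the b square) = y^2*z - x*y - z
so tr(b^2 a^-1 b) = tr(b^3) * tr(a) - tr(b^3 a)  (eliminate a^-1) = x*y^3 - y^2*z - 2*x*y + z
tr(a b a b) = tr(b a) * tr(b a) - tr(1)  (split on b) = z^2 - 2
so tr(a b a) = tr(a) * tr(b a) - tr(b)  (reduce the a square) = x*z - y
reduce: tr(b a b^2 a) = tr(b) * tr(a b a b) - tr(a b a)  (reduce the b square) = y*z^2 - x*z - y
reduce: tr(b^2 a^-1 b a) = tr(b a b^2) * tr(a) - tr(b a b^2 a)  (eliminate a^-1) = x*y^2*z - x^2*y - y*z^2 + y
tr(b a^-1 b a^-1 b) = tr(b^2 a^-1 b) * tr(a) - tr(b^2 a^-1 b a)  (eliminate a^-1) = x^2*y^3 - 2*x*y^2*z - x^2*y + y*z^2 + x*z - y
reduce: tr(a^2) = tr(a) * tr(a) - tr(1)  (reduce the a square) = x^2 - 2
tr(b a^2 b) = tr(b) * tr(a^2 b) - tr(a^2)  (reduce the b square) = x*y*z - x^2 - y^2 + 2
tr(b a^2 b^2) = tr(b) * tr(b a^2 b) - tr(b a^2)  (reduce the b square) = x*y^2*z - x^2*y - y^3 - x*z + 3*y
tr(b^3 a^2 b) = tr(b) * tr(b a^2 b^2) - tr(b a^2 b)  (reduce the b square) = x*y^3*z - x^2*y^2 - y^4 - 2*x*y*z + x^2 + 4*y^2 - 2
so tr(a^2 b a b^2) = tr(a) * tr(b a b^2 a) - tr(b a b^2)  (reduce the a square) = x*y*z^2 - x^2*z - y^2*z + z
tr(a^2 b a b) = tr(a) * tr(b a b a) - tr(b a b)  (reduce the a square) = x*z^2 - y*z - x
tr(b^3 a^2 b a) = tr(b) * tr(a^2 b a b^2) - tr(a^2 b a b)  (reduce the b square) = x*y^2*z^2 - x^2*y*z - y^3*z - x*z^2 + 2*y*z + x
reduce: tr(b a^2 b a^-1 b^2) = tr(b^3 a^2 b) * tr(a) - tr(b^3 a^2 b a)  (eliminate a^-1) = x^2*y^3*z - x^3*y^2 - x*y^4 - x*y^2*z^2 - x^2*y*z + y^3*z + x^3 + 4*x*y^2 + x*z^2 - 2*y*z - 3*x
tr(b^3 a b a) = tr(b) * tr(b a b a b) - tr(b a b a)  (reduce the b square) = y^2*z^2 - x*y*z - y^2 - z^2 + 2
tr(b^3 a b) = tr(b) * tr(b a b^2) - tr(b a b)  (reduce the b square) = y^3*z - x*y^2 - 2*y*z + x
tr(b^2 a b a^2 b) = tr(a) * tr(b^3 a b a) - tr(b^3 a b)  (reduce the a square) = x*y^2*z^2 - x^2*y*z - y^3*z - x*z^2 + 2*y*z + x
so tr(b a b a b a) = tr(a b a b) * tr(a b) - tr(b a)  (split on a) = z^3 - 3*z
tr(a b a^2 b a b) = tr(a) * tr(b a b a b a) - tr(b a b a b)  (reduce the a square) = x*z^3 - y*z^2 - 2*x*z + y
tr(a b a^2 b a) = tr(a) * tr(b a^2 b a) - tr(b a^2 b)  (reduce the a square) = x^2*z^2 - 2*x*y*z + y^2 - 2
so tr(b^2 a b a^2 b a) = tr(b) * tr(a b a^2 b a b) - tr(a b a^2 b a)  (reduce the b square) = x*y*z^3 - x^2*z^2 - y^2*z^2 + 2
tr(b a^2 b a^-1 b^2 a) = tr(b^2 a b a^2 b) * tr(a) - tr(b^2 a b a^2 b a)  (eliminate a^-1) = x^2*y^2*z^2 - x^3*y*z - x*y^3*z - x*y*z^3 + y^2*z^2 + 2*x*y*z + x^2 - 2
so tr(a^-1 b a^2 b a^-1 b^2) = tr(b a^2 b a^-1 b^2) * tr(a) - tr(b a^2 b a^-1 b^2 a)  (eliminate a^-1) = x^3*y^3*z - x^4*y^2 - x^2*y^4 - 2*x^2*y^2*z^2 + 2*x*y^3*z + x*y*z^3 + x^4 + 4*x^2*y^2 + x^2*z^2 - y^2*z^2 - 4*x*y*z - 4*x^2 + 2
reduce: tr(b a^-2 b a^2 b a^-1 b) = tr(a^-1 b a^2 b a^-1 b^2) * tr(a) - tr(a^-1 b a^2 b a^-1 b^2 a)  (eliminate a^-1) = x^4*y^3*z - x^5*y^2 - x^3*y^4 - 2*x^3*y^2*z^2 + x^2*y^3*z + x^2*y*z^3 + x^5 + 5*x^3*y^2 + x^3*z^2 + x*y^4 - 3*x^2*y*z - y^3*z - 5*x^3 - 4*x*y^2 - x*z^2 + 2*y*z + 5*x
so tr(b^2 a b^2 a) = tr(b) * tr(a b^2 a b) - tr(a b^2 a)  (reduce the b square) = y^2*z^2 - 2*x*y*z + x^2 - 2
tr(b a b^2 a^2 b) = tr(a) * tr(b^2 a b^2 a) - tr(b^2 a b^2)  (reduce the a square) = x*y^2*z^2 - 2*x^2*y*z - y^3*z + x^3 + x*y^2 + 2*y*z - 3*x
reduce: tr(a^2 b a b a) = tr(a) * tr(a b a b a) - tr(a b a b)  (reduce the a square) = x^2*z^2 - x*y*z - x^2 - z^2 + 2
tr(b a b^2 a^2 b a) = tr(b) * tr(a^2 b a b a b) - tr(a^2 b a b a)  (reduce the b square) = x*y*z^3 - x^2*z^2 - y^2*z^2 - x*y*z + x^2 + y^2 + z^2 - 2
tr(b a^2 b a^-1 b a b) = tr(b a b^2 a^2 b) * tr(a) - tr(b a b^2 a^2 b a)  (eliminate a^-1) = x^2*y^2*z^2 - 2*x^3*y*z - x*y^3*z - x*y*z^3 + x^4 + x^2*y^2 + x^2*z^2 + y^2*z^2 + 3*x*y*z - 4*x^2 - y^2 - z^2 + 2
tr(b^2 a b a b a) = tr(b) * tr(a b a b a b) - tr(a b a b a)  (reduce the b square) = y*z^3 - x*z^2 - 2*y*z + x
tr(b a b a b a^2 b) = tr(a) * tr(b^2 a b a b a) - tr(b^2 a b a b)  (reduce the a square) = x*y*z^3 - x^2*z^2 - y^2*z^2 - x*y*z + x^2 + y^2 + z^2 - 2
tr(b a b a b a b a) = tr(b a b a b a) * tr(b a) - tr(a b a b)  (split on b) = z^4 - 4*z^2 + 2
tr(b a b a b a^2 b a) = tr(a) * tr(b a b a b a b a) - tr(b a b a b a b)  (reduce the a square) = x*z^4 - y*z^3 - 3*x*z^2 + 2*y*z + x
so tr(b a^2 b a^-1 b a b a) = tr(b a b a b a^2 b) * tr(a) - tr(b a b a b a^2 b a)  (eliminate a^-1) = x^2*y*z^3 - x^3*z^2 - x*y^2*z^2 - x*z^4 - x^2*y*z + y*z^3 + x^3 + x*y^2 + 4*x*z^2 - 2*y*z - 3*x
tr(a^-1 b a^2 b a^-1 b a b) = tr(b a^2 b a^-1 b a b) * tr(a) - tr(b a^2 b a^-1 b a b a)  (eliminate a^-1) = x^3*y^2*z^2 - 2*x^4*y*z - x^2*y^3*z - 2*x^2*y*z^3 + x^5 + x^3*y^2 + 2*x^3*z^2 + 2*x*y^2*z^2 + x*z^4 + 4*x^2*y*z - y*z^3 - 5*x^3 - 2*x*y^2 - 5*x*z^2 + 2*y*z + 5*x
tr(b a^-2 b a^2 b a^-1 b a) = tr(a^-1 b a^2 b a^-1 b a b) * tr(a) - tr(a^-1 b a^2 b a^-1 b a b a)  (eliminate a^-1) = x^4*y^2*z^2 - 2*x^5*y*z - x^3*y^3*z - 2*x^3*y*z^3 + x^6 + x^4*y^2 + 2*x^4*z^2 + x^2*y^2*z^2 + x^2*z^4 + 6*x^3*y*z + x*y^3*z - 6*x^4 - 3*x^2*y^2 - 6*x^2*z^2 - y^2*z^2 - x*y*z + 9*x^2 + y^2 + z^2 - 2
tr(a^2 b a^-1 b a^-1 b a^-2 b) = tr(b a^-2 b a^2 b a^-1 b) * tr(a) - tr(b a^-2 b a^2 b a^-1 b a)  (eliminate a^-1) = x^5*y^3*z - x^6*y^2 - x^4*y^4 - 3*x^4*y^2*z^2 + 2*x^5*y*z + 2*x^3*y^3*z + 3*x^3*y*z^3 + 4*x^4*y^2 - x^4*z^2 + x^2*y^4 - x^2*y^2*z^2 - x^2*z^4 - 9*x^3*y*z - 2*x*y^3*z + x^4 - x^2*y^2 + 5*x^2*z^2 + y^2*z^2 + 3*x*y*z - 4*x^2 - y^2 - z^2 + 2
so tr(a^2 b a^-1 b a^-1 b a^-2 b^-1) = tr(a^2 b a^-1 b a^-1 b a^-2) * tr(b) - tr(a^2 b a^-1 b a^-1 b a^-2 b)  (eliminate b^-1) = -x^5*y^3*z + x^6*y^2 + x^4*y^4 + 3*x^4*y^2*z^2 - 2*x^5*y*z - 2*x^3*y^3*z - 3*x^3*y*z^3 - 4*x^4*y^2 + x^4*z^2 + x^2*y^2*z^2 + x^2*z^4 + 9*x^3*y*z - x^4 - 5*x^2*z^2 - 2*x*y*z + 4*x^2 + z^2 - 2

-x^5*y^3*z + x^6*y^2 + x^4*y^4 + 3*x^4*y^2*z^2 - 2*x^5*y*z - 2*x^3*y^3*z - 3*x^3*y*z^3 - 4*x^4*y^2 + x^4*z^2 + x^2*y^2*z^2 + x^2*z^4 + 9*x^3*y*z - x^4 - 5*x^2*z^2 - 2*x*y*z + 4*x^2 + z^2 - 2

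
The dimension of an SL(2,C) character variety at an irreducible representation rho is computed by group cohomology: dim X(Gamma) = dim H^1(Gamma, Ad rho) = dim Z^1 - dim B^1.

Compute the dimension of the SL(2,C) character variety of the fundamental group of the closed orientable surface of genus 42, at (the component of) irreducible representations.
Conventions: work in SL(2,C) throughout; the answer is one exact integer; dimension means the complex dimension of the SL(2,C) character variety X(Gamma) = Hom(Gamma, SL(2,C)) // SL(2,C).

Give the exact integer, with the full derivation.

Gamma = pi_1(Sigma_42) = < a_1, b_1, ..., a_42, b_42 | prod [a_i, b_i] > has 2g = 84 generators and 1 relator.
Unconstrained cocycle data is one sl_2 vector per generator (252 dimensions), cut by the relator condition d_2(z) = 0.
d_2 is surjective at irreducible rho (its cokernel H^2 is dual to H^0 = 0), so dim Z^1 = 252 - 3 = 249.
As always at irreducible rho, dim B^1 = 3.
Hence dim X = 249 - 3 = 246.

246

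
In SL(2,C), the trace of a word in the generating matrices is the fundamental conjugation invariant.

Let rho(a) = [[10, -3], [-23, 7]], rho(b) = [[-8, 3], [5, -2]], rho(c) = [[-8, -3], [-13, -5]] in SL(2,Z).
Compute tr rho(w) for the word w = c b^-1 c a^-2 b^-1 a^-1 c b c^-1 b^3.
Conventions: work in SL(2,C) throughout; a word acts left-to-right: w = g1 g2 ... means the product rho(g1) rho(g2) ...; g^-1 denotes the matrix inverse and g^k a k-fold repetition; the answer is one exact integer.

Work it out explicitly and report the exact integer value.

13683834938450

rho(c) = [[-8, -3], [-13, -5]]
... * rho(b^-1) = [[-2, -3], [-5, -8]]  ->  [[31, 48], [51, 79]]
... * rho(c) = [[-8, -3], [-13, -5]]  ->  [[-872, -333], [-1435, -548]]
... * rho(a^-1) = [[7, 3], [23, 10]]  ->  [[-13763, -5946], [-22649, -9785]]
... * rho(a^-1) = [[7, 3], [23, 10]]  ->  [[-233099, -100749], [-383598, -165797]]
... * rho(b^-1) = [[-2, -3], [-5, -8]]  ->  [[969943, 1505289], [1596181, 2477170]]
... * rho(a^-1) = [[7, 3], [23, 10]]  ->  [[41411248, 17962719], [68148177, 29560243]]
... * rho(c) = [[-8, -3], [-13, -5]]  ->  [[-564805331, -214047339], [-929468575, -352245746]]
... * rho(b) = [[-8, 3], [5, -2]]  ->  [[3448205953, -1266321315], [5674519870, -2083914233]]
... * rho(c^-1) = [[-5, 3], [13, -8]]  ->  [[-33703206860, 20475188379], [-55463484379, 33694873474]]
... * rho(b) = [[-8, 3], [5, -2]]  ->  [[372001596775, -142059997338], [612182242402, -233780200085]]
... * rho(b) = [[-8, 3], [5, -2]]  ->  [[-3686312760890, 1400124785001], [-6066358939641, 2304107127376]]
... * rho(b) = [[-8, 3], [5, -2]]  ->  [[36491126012125, -13859187852672], [60051407154008, -22807291073675]]
tr = 36491126012125 + -22807291073675 = 13683834938450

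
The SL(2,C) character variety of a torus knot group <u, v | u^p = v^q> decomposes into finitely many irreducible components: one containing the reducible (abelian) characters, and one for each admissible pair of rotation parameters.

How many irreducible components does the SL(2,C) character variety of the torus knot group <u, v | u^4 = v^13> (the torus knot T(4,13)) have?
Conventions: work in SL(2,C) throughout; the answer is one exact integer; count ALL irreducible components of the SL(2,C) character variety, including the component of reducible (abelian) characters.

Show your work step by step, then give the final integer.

For T(4,13): irreducibility forces the central element u^4 = v^13 to one of +I, -I.
This locks tr(u) to 2*cos(pi*alpha/4), alpha in 1..3, and tr(v) to 2*cos(pi*beta/13), beta in 1..12, on each component of irreducible characters.
The two central values (-1)^alpha I and (-1)^beta I must be the same matrix, so alpha and beta share a parity.
Enumerate parity-matched pairs: 2*6 odd-odd plus 1*6 even-even gives 18.
Total: 18 irreducible-character components + 1 reducible (abelian) component = 19.

19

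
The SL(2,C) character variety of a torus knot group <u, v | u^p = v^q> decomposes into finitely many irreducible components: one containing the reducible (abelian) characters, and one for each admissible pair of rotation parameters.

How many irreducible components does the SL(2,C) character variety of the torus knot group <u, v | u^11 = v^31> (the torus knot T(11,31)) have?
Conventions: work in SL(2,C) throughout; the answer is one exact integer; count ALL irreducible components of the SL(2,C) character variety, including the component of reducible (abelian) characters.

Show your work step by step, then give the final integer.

151

Gamma = < u, v | u^11 = v^31 > (torus knot T(11,31)); the central element u^11 = v^31 acts as +I or -I in any irreducible SL(2,C) representation.
This locks tr(u) to 2*cos(pi*alpha/11), alpha in 1..10, and tr(v) to 2*cos(pi*beta/31), beta in 1..30, on each component of irreducible characters.
u^11 = (-1)^alpha I and v^31 = (-1)^beta I must agree, so alpha and beta have equal parity.
Counting: 5 odd alphas x 15 odd betas + 5 even alphas x 15 even betas = 75 + 75 = 150.
That is 150 components of irreducible characters, and with the reducible (abelian) component the total is 151.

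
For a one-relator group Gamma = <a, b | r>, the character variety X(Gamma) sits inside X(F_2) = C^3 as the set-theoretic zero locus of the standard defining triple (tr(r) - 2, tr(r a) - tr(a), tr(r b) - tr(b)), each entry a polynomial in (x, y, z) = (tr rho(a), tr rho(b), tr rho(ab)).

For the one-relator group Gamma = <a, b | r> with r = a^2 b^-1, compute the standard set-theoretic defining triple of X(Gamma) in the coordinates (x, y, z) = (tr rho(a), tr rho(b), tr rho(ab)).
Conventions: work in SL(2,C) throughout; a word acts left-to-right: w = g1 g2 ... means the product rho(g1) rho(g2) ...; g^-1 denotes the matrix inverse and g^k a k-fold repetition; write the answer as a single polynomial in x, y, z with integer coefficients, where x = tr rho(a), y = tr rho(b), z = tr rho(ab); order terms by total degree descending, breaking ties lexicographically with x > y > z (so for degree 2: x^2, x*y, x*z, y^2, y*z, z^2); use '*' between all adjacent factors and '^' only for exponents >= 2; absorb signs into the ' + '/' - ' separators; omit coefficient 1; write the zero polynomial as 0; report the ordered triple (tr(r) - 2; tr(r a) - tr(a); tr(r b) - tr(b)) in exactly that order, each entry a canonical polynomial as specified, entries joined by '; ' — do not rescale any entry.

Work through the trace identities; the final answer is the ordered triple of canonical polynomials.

x^2*y - x*z - y - 2; x^3*y - x^2*z - 2*x*y - x + z; x^2 - y - 2

trace(a^2) = trace(a)*trace(a) - trace(1)   [square of a] = x^2 - 2
trace(a^2 b) = trace(a)*trace(b a) - trace(b)   [square of a] = x*z - y
trace(a^2 b^-1) = trace(a^2)*trace(b) - trace(a^2 b)   [inverse elimination on b] = x^2*y - x*z - y
trace(a^3) = trace(a)*trace(a^2) - trace(a) = x^3 - 3*x
trace(a^3 b) = trace(a)*trace(b a^2) - trace(b a) = x^2*z - x*y - z
trace(a^2 b^-1 a) = trace(a^3)*trace(b) - trace(a^3 b) = x^3*y - x^2*z - 2*x*y + z
assemble the triple (trace(r) - 2; trace(r a) - x; trace(r b) - y)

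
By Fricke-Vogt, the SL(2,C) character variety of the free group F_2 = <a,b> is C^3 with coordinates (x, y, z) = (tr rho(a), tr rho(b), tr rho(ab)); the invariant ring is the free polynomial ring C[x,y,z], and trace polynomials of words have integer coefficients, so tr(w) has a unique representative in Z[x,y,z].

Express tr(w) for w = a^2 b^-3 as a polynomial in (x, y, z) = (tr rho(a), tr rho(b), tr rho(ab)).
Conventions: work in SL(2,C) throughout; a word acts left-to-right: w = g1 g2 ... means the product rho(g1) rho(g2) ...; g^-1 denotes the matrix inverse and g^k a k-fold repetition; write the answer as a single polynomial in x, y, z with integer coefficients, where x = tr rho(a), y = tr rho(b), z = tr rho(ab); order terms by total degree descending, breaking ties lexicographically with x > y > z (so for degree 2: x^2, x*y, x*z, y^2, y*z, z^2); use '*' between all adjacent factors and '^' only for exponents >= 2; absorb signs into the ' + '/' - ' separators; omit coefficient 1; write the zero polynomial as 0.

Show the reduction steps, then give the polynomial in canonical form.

x^2*y^3 - x*y^2*z - 2*x^2*y - y^3 + x*z + 3*y

reduce: trace(a^2) = trace(a)*trace(a) - trace(1) = x^2 - 2
trace(a^2 b) = trace(a)*trace(b a) - trace(b) = x*z - y
trace(a^2 b^-1) = trace(a^2)*trace(b) - trace(a^2 b) = x^2*y - x*z - y
reduce: trace(b^-1 a^2 b^-1) = trace(a^2 b^-1)*trace(b) - trace(a^2) = x^2*y^2 - x*y*z - x^2 - y^2 + 2
trace(a^2 b^-3) = trace(b^-1 a^2 b^-1)*trace(b) - trace(b^-1 a^2) = x^2*y^3 - x*y^2*z - 2*x^2*y - y^3 + x*z + 3*y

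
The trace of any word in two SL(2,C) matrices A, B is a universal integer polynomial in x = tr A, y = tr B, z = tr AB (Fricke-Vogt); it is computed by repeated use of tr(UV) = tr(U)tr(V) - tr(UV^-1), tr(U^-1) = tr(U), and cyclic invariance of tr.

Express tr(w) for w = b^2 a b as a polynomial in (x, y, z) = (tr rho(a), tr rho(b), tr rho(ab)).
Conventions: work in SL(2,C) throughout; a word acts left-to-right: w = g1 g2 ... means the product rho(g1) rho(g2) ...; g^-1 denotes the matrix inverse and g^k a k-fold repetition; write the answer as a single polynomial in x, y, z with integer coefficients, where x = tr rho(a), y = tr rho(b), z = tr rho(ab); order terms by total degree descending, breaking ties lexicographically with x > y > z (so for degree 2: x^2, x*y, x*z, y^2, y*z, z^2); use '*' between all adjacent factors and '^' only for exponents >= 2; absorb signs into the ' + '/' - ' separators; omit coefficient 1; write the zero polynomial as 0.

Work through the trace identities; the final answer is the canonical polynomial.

y^2*z - x*y - z

tr(a b^2) = tr(b)*tr(a b) - tr(a)   [square of b] = y*z - x
tr(b^2 a b) = tr(b)*tr(a b^2) - tr(a b)   [square of b] = y^2*z - x*y - z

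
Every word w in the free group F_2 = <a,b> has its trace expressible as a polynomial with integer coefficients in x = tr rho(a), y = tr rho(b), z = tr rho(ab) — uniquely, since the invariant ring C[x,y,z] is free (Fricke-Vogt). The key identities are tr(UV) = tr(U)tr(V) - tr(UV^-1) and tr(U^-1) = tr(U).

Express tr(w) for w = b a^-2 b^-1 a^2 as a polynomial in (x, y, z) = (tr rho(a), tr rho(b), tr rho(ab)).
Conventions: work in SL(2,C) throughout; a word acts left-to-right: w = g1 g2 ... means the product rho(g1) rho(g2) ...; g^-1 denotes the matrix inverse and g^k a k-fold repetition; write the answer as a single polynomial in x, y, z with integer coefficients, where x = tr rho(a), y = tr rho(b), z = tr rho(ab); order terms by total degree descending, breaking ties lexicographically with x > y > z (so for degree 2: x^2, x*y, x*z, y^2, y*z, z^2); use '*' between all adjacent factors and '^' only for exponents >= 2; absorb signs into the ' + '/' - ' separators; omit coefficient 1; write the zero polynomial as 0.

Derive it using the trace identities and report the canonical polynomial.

apply: tr(a^2 b) = tr(a) tr(b a) - tr(b)   [square of a] = x*z - y
use: tr(a^2) = tr(a) tr(a) - tr(1)   [square of a] = x^2 - 2
apply: tr(b a^2 b) = tr(b) tr(a^2 b) - tr(a^2)   [square of b] = x*y*z - x^2 - y^2 + 2
use: tr(b a b a) = tr(a b) tr(a b) - tr(1)   [split at a repeated a] = z^2 - 2
tr(b a b) = tr(b) tr(a b) - tr(a)   [square of b] = y*z - x
use: tr(b a^2 b a) = tr(a) tr(b a b a) - tr(b a b)   [square of a] = x*z^2 - y*z - x
tr(b a^2 b a^-1) = tr(b a^2 b) tr(a) - tr(b a^2 b a)   [inverse elimination on a] = x^2*y*z - x^3 - x*y^2 - x*z^2 + y*z + 3*x
apply: tr(a^2 b a^-2 b) = tr(b a^2 b a^-1) tr(a) - tr(b a^2 b)   [inverse elimination on a] = x^3*y*z - x^4 - x^2*y^2 - x^2*z^2 + 4*x^2 + y^2 - 2
use: tr(b a^-2 b^-1 a^2) = tr(a^2 b a^-2) tr(b) - tr(a^2 b a^-2 b)   [inverse elimination on b] = -x^3*y*z + x^4 + x^2*y^2 + x^2*z^2 - 4*x^2 + 2

-x^3*y*z + x^4 + x^2*y^2 + x^2*z^2 - 4*x^2 + 2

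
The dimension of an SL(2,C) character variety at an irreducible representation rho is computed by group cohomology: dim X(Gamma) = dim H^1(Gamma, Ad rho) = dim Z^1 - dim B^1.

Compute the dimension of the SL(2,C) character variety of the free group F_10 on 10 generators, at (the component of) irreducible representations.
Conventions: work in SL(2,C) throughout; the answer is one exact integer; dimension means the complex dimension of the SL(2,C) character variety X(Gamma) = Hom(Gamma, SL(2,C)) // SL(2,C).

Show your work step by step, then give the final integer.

27

Here Gamma is free of rank 10 — no relator constrains a cocycle.
A cocycle picks one sl_2 vector per generator freely, giving dim Z^1 = 3*10 = 30.
At an irreducible rho the centralizer of the image in sl_2 is 0, so the coboundary map sl_2 -> Z^1 is injective: dim B^1 = 3.
dim X = dim H^1 = dim Z^1 - dim B^1 = 30 - 3 = 27.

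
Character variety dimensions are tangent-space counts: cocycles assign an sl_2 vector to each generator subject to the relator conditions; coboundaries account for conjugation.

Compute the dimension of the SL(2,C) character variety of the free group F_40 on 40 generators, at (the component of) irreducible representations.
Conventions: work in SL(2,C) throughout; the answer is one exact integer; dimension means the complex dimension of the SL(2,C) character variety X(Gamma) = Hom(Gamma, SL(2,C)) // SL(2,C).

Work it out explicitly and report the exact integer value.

117

Gamma = F_40 has 40 generators and no relators.
A cocycle picks one sl_2 vector per generator freely, giving dim Z^1 = 3*40 = 120.
Irreducibility makes the coboundary map sl_2 -> Z^1 injective (trivial centralizer), so dim B^1 = 3.
dim X = dim H^1 = dim Z^1 - dim B^1 = 120 - 3 = 117.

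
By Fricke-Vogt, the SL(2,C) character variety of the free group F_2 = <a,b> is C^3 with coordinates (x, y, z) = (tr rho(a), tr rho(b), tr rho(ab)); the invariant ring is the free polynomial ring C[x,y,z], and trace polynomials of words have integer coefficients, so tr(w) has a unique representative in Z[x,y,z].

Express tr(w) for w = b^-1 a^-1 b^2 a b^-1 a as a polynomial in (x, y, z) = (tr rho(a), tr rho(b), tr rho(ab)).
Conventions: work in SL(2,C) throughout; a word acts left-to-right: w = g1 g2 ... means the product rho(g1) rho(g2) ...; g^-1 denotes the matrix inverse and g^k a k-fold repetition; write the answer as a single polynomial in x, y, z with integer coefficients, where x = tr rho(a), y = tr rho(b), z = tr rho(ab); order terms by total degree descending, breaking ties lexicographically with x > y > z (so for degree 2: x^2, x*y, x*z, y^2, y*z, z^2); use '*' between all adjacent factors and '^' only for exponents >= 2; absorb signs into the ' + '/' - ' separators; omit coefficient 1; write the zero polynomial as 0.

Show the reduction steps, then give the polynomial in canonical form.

-x^2*y^3*z + x^3*y^2 + x*y^4 + 2*x*y^2*z^2 - x^2*y*z - y^3*z - y*z^3 - 4*x*y^2 + 4*y*z + x

tr(b a^2) = tr(a) tr(b a) - tr(b)   [square of a] = x*z - y
and tr(b^2 a) = tr(b) tr(a b) - tr(a)   [square of b] = y*z - x
next, tr(b^2) = tr(b) tr(b) - tr(1)   [square of b] = y^2 - 2
next, tr(a b^2 a) = tr(a) tr(b^2 a) - tr(b^2)   [square of a] = x*y*z - x^2 - y^2 + 2
next, tr(a b^2 a^2) = tr(a) tr(a b^2 a) - tr(a b^2)   [square of a] = x^2*y*z - x^3 - x*y^2 - y*z + 3*x
and tr(b a b a) = tr(b a) tr(b a) - tr(1)   [split at a repeated b] = z^2 - 2
tr(a^2 b a b) = tr(a) tr(b a b a) - tr(b a b)   [square of a] = x*z^2 - y*z - x
tr(a^2 b a) = tr(a) tr(a b a) - tr(a b)   [square of a] = x^2*z - x*y - z
and tr(a b^2 a^2 b) = tr(b) tr(a^2 b a b) - tr(a^2 b a)   [square of b] = x*y*z^2 - x^2*z - y^2*z + z
tr(b^2 a^2 b^-1 a) = tr(a b^2 a^2) tr(b) - tr(a b^2 a^2 b)   [inverse elimination on b] = x^2*y^2*z - x^3*y - x*y^3 - x*y*z^2 + x^2*z + 3*x*y - z
next, tr(a b^-1 a^-1 b^2 a) = tr(b^2 a^2 b^-1) tr(a) - tr(b^2 a^2 b^-1 a)   [inverse elimination on a] = -x^2*y^2*z + x^3*y + x*y^3 + x*y*z^2 - 4*x*y + z
tr(a b^2 a b a) = tr(b) tr(a b a^2 b) - tr(a b a^2)   [square of b] = x*y*z^2 - x^2*z - y^2*z + z
tr(a b a b a b) = tr(a b a b) tr(a b) - tr(b a)   [split at a repeated a] = z^3 - 3*z
tr(a b^2 a b a b) = tr(b) tr(a b a b a b) - tr(a b a b a)   [square of b] = y*z^3 - x*z^2 - 2*y*z + x
next, tr(b^2 a b a b^-1 a) = tr(a b^2 a b a) tr(b) - tr(a b^2 a b a b)   [inverse elimination on b] = x*y^2*z^2 - x^2*y*z - y^3*z - y*z^3 + x*z^2 + 3*y*z - x
tr(a b^-1 a^-1 b^2 a b) = tr(b^2 a b a b^-1) tr(a) - tr(b^2 a b a b^-1 a)   [inverse elimination on a] = -x*y^2*z^2 + x^2*y*z + y^3*z + y*z^3 - 3*y*z - x
tr(b^-1 a^-1 b^2 a b^-1 a) = tr(a b^-1 a^-1 b^2 a) tr(b) - tr(a b^-1 a^-1 b^2 a b)   [inverse elimination on b] = -x^2*y^3*z + x^3*y^2 + x*y^4 + 2*x*y^2*z^2 - x^2*y*z - y^3*z - y*z^3 - 4*x*y^2 + 4*y*z + x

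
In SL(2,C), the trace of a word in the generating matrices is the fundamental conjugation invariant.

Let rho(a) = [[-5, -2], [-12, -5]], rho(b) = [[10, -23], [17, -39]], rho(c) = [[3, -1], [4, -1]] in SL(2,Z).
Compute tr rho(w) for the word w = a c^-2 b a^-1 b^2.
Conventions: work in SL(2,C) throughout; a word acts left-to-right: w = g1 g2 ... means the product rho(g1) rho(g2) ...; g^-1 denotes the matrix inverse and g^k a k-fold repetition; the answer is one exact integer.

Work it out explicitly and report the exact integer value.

rho(a) = [[-5, -2], [-12, -5]]
... * rho(c^-1) = [[-1, 1], [-4, 3]]  ->  [[13, -11], [32, -27]]
... * rho(c^-1) = [[-1, 1], [-4, 3]]  ->  [[31, -20], [76, -49]]
... * rho(b) = [[10, -23], [17, -39]]  ->  [[-30, 67], [-73, 163]]
... * rho(a^-1) = [[-5, 2], [12, -5]]  ->  [[954, -395], [2321, -961]]
... * rho(b) = [[10, -23], [17, -39]]  ->  [[2825, -6537], [6873, -15904]]
... * rho(b) = [[10, -23], [17, -39]]  ->  [[-82879, 189968], [-201638, 462177]]
tr = -82879 + 462177 = 379298

379298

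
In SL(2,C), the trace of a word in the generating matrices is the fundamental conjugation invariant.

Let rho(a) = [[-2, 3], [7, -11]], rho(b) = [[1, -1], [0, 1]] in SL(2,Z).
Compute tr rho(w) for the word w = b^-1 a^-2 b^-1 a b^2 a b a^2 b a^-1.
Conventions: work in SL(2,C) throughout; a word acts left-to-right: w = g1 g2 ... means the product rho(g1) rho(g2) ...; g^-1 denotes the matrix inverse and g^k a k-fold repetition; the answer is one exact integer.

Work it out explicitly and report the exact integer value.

rho(b^-1) = [[1, 1], [0, 1]]
... * rho(a^-1) = [[-11, -3], [-7, -2]]  ->  [[-18, -5], [-7, -2]]
... * rho(a^-1) = [[-11, -3], [-7, -2]]  ->  [[233, 64], [91, 25]]
... * rho(b^-1) = [[1, 1], [0, 1]]  ->  [[233, 297], [91, 116]]
... * rho(a) = [[-2, 3], [7, -11]]  ->  [[1613, -2568], [630, -1003]]
... * rho(b) = [[1, -1], [0, 1]]  ->  [[1613, -4181], [630, -1633]]
... * rho(b) = [[1, -1], [0, 1]]  ->  [[1613, -5794], [630, -2263]]
... * rho(a) = [[-2, 3], [7, -11]]  ->  [[-43784, 68573], [-17101, 26783]]
... * rho(b) = [[1, -1], [0, 1]]  ->  [[-43784, 112357], [-17101, 43884]]
... * rho(a) = [[-2, 3], [7, -11]]  ->  [[874067, -1367279], [341390, -534027]]
... * rho(a) = [[-2, 3], [7, -11]]  ->  [[-11319087, 17662270], [-4420969, 6898467]]
... * rho(b) = [[1, -1], [0, 1]]  ->  [[-11319087, 28981357], [-4420969, 11319436]]
... * rho(a^-1) = [[-11, -3], [-7, -2]]  ->  [[-78359542, -24005453], [-30605393, -9375965]]
tr = -78359542 + -9375965 = -87735507

-87735507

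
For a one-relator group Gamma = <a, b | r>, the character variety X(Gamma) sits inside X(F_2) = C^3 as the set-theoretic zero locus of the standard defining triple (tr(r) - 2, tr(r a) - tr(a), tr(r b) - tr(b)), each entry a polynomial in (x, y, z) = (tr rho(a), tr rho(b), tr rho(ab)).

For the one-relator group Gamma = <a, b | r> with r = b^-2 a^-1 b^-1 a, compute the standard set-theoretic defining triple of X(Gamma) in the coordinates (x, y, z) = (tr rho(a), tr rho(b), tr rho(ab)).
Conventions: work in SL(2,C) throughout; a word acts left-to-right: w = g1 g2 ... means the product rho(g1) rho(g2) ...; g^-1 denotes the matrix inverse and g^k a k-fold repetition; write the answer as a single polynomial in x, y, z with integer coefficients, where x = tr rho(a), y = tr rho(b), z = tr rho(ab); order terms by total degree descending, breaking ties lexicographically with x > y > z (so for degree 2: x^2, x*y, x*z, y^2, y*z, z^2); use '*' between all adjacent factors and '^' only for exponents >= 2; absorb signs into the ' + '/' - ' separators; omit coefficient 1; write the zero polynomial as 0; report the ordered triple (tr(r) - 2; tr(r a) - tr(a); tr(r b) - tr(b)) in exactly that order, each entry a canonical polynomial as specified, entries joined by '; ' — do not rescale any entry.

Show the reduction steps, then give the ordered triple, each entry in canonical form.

and tr(b^-1) = tr(b) = y
next, tr(b^-2) = tr(b^-1) tr(b) - tr(1)  (eliminate b^-1) = y^2 - 2
tr(b a b) = tr(b) tr(a b) - tr(a)  (reduce the b square) = y*z - x
next, tr(b a b a) = tr(a b) tr(a b) - tr(1)  (split on a) = z^2 - 2
next, tr(a^-1 b a b) = tr(b a b) tr(a) - tr(b a b a)  (eliminate a^-1) = x*y*z - x^2 - z^2 + 2
and tr(b^-1 a^-1 b a) = tr(a^-1 b a) tr(b) - tr(a^-1 b a b)  (eliminate b^-1) = -x*y*z + x^2 + y^2 + z^2 - 2
tr(a b^-2 a^-1 b) = tr(b^-1 a^-1 b a) tr(b) - tr(b^-1 a^-1 b a b)  (eliminate b^-1) = -x*y^2*z + x^2*y + y^3 + y*z^2 - 3*y
tr(b^-2 a^-1 b^-1 a) = tr(a b^-2 a^-1) tr(b) - tr(a b^-2 a^-1 b)  (eliminate b^-1) = x*y^2*z - x^2*y - y*z^2 + y
tr(a b^-1) = tr(a) tr(b) - tr(a b) = x*y - z
tr(a b^-2) = tr(a b^-1) tr(b) - tr(a) = x*y^2 - y*z - x
next, tr(b a^2 b) = tr(a) tr(b^2 a) - tr(b^2) = x*y*z - x^2 - y^2 + 2
tr(b a^2 b a) = tr(a) tr(b a b a) - tr(b a b) = x*z^2 - y*z - x
next, tr(a^-1 b a^2 b) = tr(b a^2 b) tr(a) - tr(b a^2 b a) = x^2*y*z - x^3 - x*y^2 - x*z^2 + y*z + 3*x
next, tr(b^-1 a^-1 b a^2) = tr(a^-1 b a^2) tr(b) - tr(a^-1 b a^2 b) = -x^2*y*z + x^3 + x*y^2 + x*z^2 - 3*x
and tr(a^2 b^-2 a^-1 b) = tr(b^-1 a^-1 b a^2) tr(b) - tr(b^-1 a^-1 b a^2 b) = -x^2*y^2*z + x^3*y + x*y^3 + x*y*z^2 - 3*x*y - z
tr(b^-2 a^-1 b^-1 a^2) = tr(a^2 b^-2 a^-1) tr(b) - tr(a^2 b^-2 a^-1 b) = x^2*y^2*z - x^3*y - x*y*z^2 - y^2*z + 2*x*y + z
assemble the triple (tr(r) - 2; tr(r a) - x; tr(r b) - y)

x*y^2*z - x^2*y - y*z^2 + y - 2; x^2*y^2*z - x^3*y - x*y*z^2 - y^2*z + 2*x*y - x + z; x*y*z - x^2 - z^2 - y + 2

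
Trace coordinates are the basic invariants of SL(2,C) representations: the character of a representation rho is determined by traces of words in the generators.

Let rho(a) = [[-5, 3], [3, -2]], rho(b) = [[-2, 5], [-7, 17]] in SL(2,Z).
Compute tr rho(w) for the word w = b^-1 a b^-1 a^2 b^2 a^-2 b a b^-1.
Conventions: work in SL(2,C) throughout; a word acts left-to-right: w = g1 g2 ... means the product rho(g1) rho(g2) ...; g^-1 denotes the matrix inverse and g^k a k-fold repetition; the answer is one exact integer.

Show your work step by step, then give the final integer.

rho(b^-1) = [[17, -5], [7, -2]]
... * rho(a) = [[-5, 3], [3, -2]]  ->  [[-100, 61], [-41, 25]]
... * rho(b^-1) = [[17, -5], [7, -2]]  ->  [[-1273, 378], [-522, 155]]
... * rho(a) = [[-5, 3], [3, -2]]  ->  [[7499, -4575], [3075, -1876]]
... * rho(a) = [[-5, 3], [3, -2]]  ->  [[-51220, 31647], [-21003, 12977]]
... * rho(b) = [[-2, 5], [-7, 17]]  ->  [[-119089, 281899], [-48833, 115594]]
... * rho(b) = [[-2, 5], [-7, 17]]  ->  [[-1735115, 4196838], [-711492, 1720933]]
... * rho(a^-1) = [[-2, -3], [-3, -5]]  ->  [[-9120284, -15778845], [-3739815, -6470189]]
... * rho(a^-1) = [[-2, -3], [-3, -5]]  ->  [[65577103, 106255077], [26890197, 43570390]]
... * rho(b) = [[-2, 5], [-7, 17]]  ->  [[-874939745, 2134221824], [-358773124, 875147615]]
... * rho(a) = [[-5, 3], [3, -2]]  ->  [[10777364197, -6893262883], [4419308465, -2826614602]]
... * rho(b^-1) = [[17, -5], [7, -2]]  ->  [[134962351168, -40100295219], [55341941691, -16443313121]]
tr = 134962351168 + -16443313121 = 118519038047

118519038047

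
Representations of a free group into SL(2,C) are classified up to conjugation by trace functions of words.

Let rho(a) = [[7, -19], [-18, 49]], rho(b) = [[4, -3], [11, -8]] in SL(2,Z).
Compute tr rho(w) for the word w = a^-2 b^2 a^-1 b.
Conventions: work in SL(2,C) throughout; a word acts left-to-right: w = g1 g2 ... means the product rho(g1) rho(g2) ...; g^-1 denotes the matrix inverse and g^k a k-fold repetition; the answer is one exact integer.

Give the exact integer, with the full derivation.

rho(a^-1) = [[49, 19], [18, 7]]
... * rho(a^-1) = [[49, 19], [18, 7]]  ->  [[2743, 1064], [1008, 391]]
... * rho(b) = [[4, -3], [11, -8]]  ->  [[22676, -16741], [8333, -6152]]
... * rho(b) = [[4, -3], [11, -8]]  ->  [[-93447, 65900], [-34340, 24217]]
... * rho(a^-1) = [[49, 19], [18, 7]]  ->  [[-3392703, -1314193], [-1246754, -482941]]
... * rho(b) = [[4, -3], [11, -8]]  ->  [[-28026935, 20691653], [-10299367, 7603790]]
tr = -28026935 + 7603790 = -20423145

-20423145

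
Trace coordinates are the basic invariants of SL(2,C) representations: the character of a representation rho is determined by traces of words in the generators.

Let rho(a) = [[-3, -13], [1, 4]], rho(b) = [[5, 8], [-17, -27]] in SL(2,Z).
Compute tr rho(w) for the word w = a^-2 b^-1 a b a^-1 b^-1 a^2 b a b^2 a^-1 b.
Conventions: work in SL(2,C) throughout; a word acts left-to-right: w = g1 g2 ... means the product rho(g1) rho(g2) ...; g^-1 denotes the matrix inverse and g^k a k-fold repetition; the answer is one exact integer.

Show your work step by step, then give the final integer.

rho(a^-1) = [[4, 13], [-1, -3]]
... * rho(a^-1) = [[4, 13], [-1, -3]]  ->  [[3, 13], [-1, -4]]
... * rho(b^-1) = [[-27, -8], [17, 5]]  ->  [[140, 41], [-41, -12]]
... * rho(a) = [[-3, -13], [1, 4]]  ->  [[-379, -1656], [111, 485]]
... * rho(b) = [[5, 8], [-17, -27]]  ->  [[26257, 41680], [-7690, -12207]]
... * rho(a^-1) = [[4, 13], [-1, -3]]  ->  [[63348, 216301], [-18553, -63349]]
... * rho(b^-1) = [[-27, -8], [17, 5]]  ->  [[1966721, 574721], [-576002, -168321]]
... * rho(a) = [[-3, -13], [1, 4]]  ->  [[-5325442, -23268489], [1559685, 6814742]]
... * rho(a) = [[-3, -13], [1, 4]]  ->  [[-7292163, -23843210], [2135687, 6983063]]
... * rho(b) = [[5, 8], [-17, -27]]  ->  [[368873755, 585429366], [-108033636, -171457205]]
... * rho(a) = [[-3, -13], [1, 4]]  ->  [[-521191899, -2453641351], [152643703, 718608448]]
... * rho(b) = [[5, 8], [-17, -27]]  ->  [[39105943472, 62078781285], [-11453125101, -18181278472]]
... * rho(b) = [[5, 8], [-17, -27]]  ->  [[-859809564485, -1363279546919], [251816108519, 399269517936]]
... * rho(a^-1) = [[4, 13], [-1, -3]]  ->  [[-2075958711021, -7087685697548], [607994916140, 2075800856939]]
... * rho(b) = [[5, 8], [-17, -27]]  ->  [[110110863303211, 174759844145628], [-32248639987263, -51182663808233]]
tr = 110110863303211 + -51182663808233 = 58928199494978

58928199494978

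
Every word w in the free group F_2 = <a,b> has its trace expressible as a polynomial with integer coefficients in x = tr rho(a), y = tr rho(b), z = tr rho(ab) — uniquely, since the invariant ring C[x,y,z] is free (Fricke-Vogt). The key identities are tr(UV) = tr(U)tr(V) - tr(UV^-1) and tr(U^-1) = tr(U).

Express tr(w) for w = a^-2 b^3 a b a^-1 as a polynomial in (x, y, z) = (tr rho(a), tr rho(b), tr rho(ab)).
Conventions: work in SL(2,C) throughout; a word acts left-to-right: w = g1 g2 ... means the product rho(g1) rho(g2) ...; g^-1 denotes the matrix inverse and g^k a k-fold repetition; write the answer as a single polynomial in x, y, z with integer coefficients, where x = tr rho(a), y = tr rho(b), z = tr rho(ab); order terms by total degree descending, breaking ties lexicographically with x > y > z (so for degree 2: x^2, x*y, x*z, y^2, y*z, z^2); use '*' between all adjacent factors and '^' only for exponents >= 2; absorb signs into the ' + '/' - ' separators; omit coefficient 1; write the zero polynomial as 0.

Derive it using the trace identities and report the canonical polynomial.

tr(a b^2) = tr(b)*tr(a b) - tr(a) = y*z - x
tr(a b^3) = tr(b)*tr(a b^2) - tr(a b) = y^2*z - x*y - z
tr(b^3 a b) = tr(b)*tr(a b^3) - tr(a b^2) = y^3*z - x*y^2 - 2*y*z + x
tr(a b a b) = tr(a b)*tr(a b) - tr(1) = z^2 - 2
tr(a b a) = tr(a)*tr(b a) - tr(b) = x*z - y
reduce: tr(a b a b^2) = tr(b)*tr(a b a b) - tr(a b a) = y*z^2 - x*z - y
tr(b^3 a b a) = tr(b)*tr(a b a b^2) - tr(a b a b) = y^2*z^2 - x*y*z - y^2 - z^2 + 2
tr(a^-1 b^3 a b) = tr(b^3 a b)*tr(a) - tr(b^3 a b a) = x*y^3*z - x^2*y^2 - y^2*z^2 - x*y*z + x^2 + y^2 + z^2 - 2
so tr(a^-2 b^3 a b) = tr(a^-1 b^3 a b)*tr(a) - tr(a^-1 b^3 a b a) = x^2*y^3*z - x^3*y^2 - x*y^2*z^2 - x^2*y*z - y^3*z + x^3 + 2*x*y^2 + x*z^2 + 2*y*z - 3*x
tr(a^-2 b^3 a b a^-1) = tr(a^-2 b^3 a b)*tr(a) - tr(a^-2 b^3 a b a) = x^3*y^3*z - x^4*y^2 - x^2*y^2*z^2 - x^3*y*z - 2*x*y^3*z + x^4 + 3*x^2*y^2 + x^2*z^2 + y^2*z^2 + 3*x*y*z - 4*x^2 - y^2 - z^2 + 2

x^3*y^3*z - x^4*y^2 - x^2*y^2*z^2 - x^3*y*z - 2*x*y^3*z + x^4 + 3*x^2*y^2 + x^2*z^2 + y^2*z^2 + 3*x*y*z - 4*x^2 - y^2 - z^2 + 2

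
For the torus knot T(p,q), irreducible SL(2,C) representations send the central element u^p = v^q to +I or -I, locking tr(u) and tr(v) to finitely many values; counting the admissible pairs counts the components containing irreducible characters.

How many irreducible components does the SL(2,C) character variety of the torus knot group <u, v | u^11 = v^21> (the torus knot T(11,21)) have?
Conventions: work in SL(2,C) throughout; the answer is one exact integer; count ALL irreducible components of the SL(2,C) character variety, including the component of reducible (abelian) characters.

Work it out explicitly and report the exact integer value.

In the torus knot group T(11,21), u^11 = v^21 is central, so an irreducible representation sends it to +I or -I (Schur).
On an irreducible component, tr(u) is locked at 2*cos(pi*alpha/11) for some alpha in 1..10, and tr(v) at 2*cos(pi*beta/21) for some beta in 1..20.
The two central values (-1)^alpha I and (-1)^beta I must be the same matrix, so alpha and beta share a parity.
Enumerate parity-matched pairs: 5*10 odd-odd plus 5*10 even-even gives 100.
Total: 100 irreducible-character components + 1 reducible (abelian) component = 101.

101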